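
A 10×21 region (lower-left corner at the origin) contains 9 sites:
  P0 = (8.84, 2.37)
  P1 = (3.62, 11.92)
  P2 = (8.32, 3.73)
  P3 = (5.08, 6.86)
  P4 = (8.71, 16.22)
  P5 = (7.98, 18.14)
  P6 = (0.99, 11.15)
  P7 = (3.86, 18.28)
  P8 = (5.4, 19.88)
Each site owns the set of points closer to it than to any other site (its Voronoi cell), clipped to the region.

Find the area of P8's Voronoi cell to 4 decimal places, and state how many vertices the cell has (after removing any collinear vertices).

Area of P8's cell: 8.4997 (3 vertices)

1. box [0,10]×[0,21]: [(0, 0) (10, 0) (10, 21) (0, 21)]
2. ⊥bis P8·P0 via (7.12,11.125): [(0, 9.7262) (10, 11.6908) (10, 21) (0, 21)]  |A|=102.9149
3. ⊥bis P8·P1 via (4.51,15.9): [(0, 16.9085) (10, 14.6723) (10, 21) (0, 21)]  |A|=52.0957
4. ⊥bis P8·P2 via (6.86,11.805): [(0, 16.9085) (10, 14.6723) (10, 21) (0, 21)]  |A|=52.0957
5. ⊥bis P8·P3 via (5.24,13.37): [(0, 16.9085) (10, 14.6723) (10, 21) (0, 21)]  |A|=52.0957
6. ⊥bis P8·P4 via (7.055,18.05): [(0, 16.9085) (4.6444, 15.8699) (10, 20.7134) (10, 21) (0, 21)]  |A|=35.9191
7. ⊥bis P8·P5 via (6.69,19.01): [(0, 16.9085) (4.5817, 15.884) (8.0321, 21) (0, 21)]  |A|=29.9193
8. ⊥bis P8·P6 via (3.195,15.515): [(0, 17.129) (0.783, 16.7334) (4.5817, 15.884) (8.0321, 21) (0, 21)]  |A|=29.833
9. ⊥bis P8·P7 via (4.63,19.08): [(5.9078, 17.8501) (8.0321, 21) (2.6352, 21)]  |A|=8.4997
10. canonical 3-gon: [(5.9078, 17.8501) (8.0321, 21) (2.6352, 21)]
11. shoelace: 8.4997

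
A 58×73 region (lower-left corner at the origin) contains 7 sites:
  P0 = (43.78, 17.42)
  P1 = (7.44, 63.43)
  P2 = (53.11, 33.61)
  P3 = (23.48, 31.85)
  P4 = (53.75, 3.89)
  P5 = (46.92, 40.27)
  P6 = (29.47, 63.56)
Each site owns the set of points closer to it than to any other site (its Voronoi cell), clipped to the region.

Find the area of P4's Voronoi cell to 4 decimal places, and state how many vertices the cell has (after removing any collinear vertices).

1. box [0,58]×[0,73]: [(0, 0) (58, 0) (58, 73) (0, 73)]
2. ⊥bis P4·P0 via (48.765,10.655): [(34.3054, 0) (58, 0) (58, 17.4601)]  |A|=206.8549
3. ⊥bis P4·P1 via (30.595,33.66): [(34.3054, 0) (58, 0) (58, 17.4601)]  |A|=206.8549
4. ⊥bis P4·P2 via (53.43,18.75): [(34.3054, 0) (58, 0) (58, 17.4601)]  |A|=206.8549
5. ⊥bis P4·P3 via (38.615,17.87): [(34.3054, 0) (58, 0) (58, 17.4601)]  |A|=206.8549
6. ⊥bis P4·P5 via (50.335,22.08): [(34.3054, 0) (58, 0) (58, 17.4601)]  |A|=206.8549
7. ⊥bis P4·P6 via (41.61,33.725): [(34.3054, 0) (58, 0) (58, 17.4601)]  |A|=206.8549
8. canonical 3-gon: [(34.3054, 0) (58, 0) (58, 17.4601)]
9. shoelace: 206.8549

Area of P4's cell: 206.8549 (3 vertices)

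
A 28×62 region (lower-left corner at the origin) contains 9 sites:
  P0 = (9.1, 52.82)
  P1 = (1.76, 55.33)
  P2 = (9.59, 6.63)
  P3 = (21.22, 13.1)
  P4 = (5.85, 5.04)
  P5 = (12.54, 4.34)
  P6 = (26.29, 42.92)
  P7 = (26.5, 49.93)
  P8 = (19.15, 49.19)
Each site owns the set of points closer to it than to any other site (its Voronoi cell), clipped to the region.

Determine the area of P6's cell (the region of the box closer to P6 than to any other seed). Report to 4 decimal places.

1. box [0,28]×[0,62]: [(0, 0) (28, 0) (28, 62) (0, 62)]
2. ⊥bis P6·P0 via (17.695,47.87): [(0, 17.145) (0, 0) (28, 0) (28, 62) (25.8327, 62)]  |A|=1156.6378
3. ⊥bis P6·P1 via (14.025,49.125): [(0, 17.145) (0, 0) (28, 0) (28, 62) (25.8327, 62)]  |A|=1156.6378
4. ⊥bis P6·P2 via (17.94,24.775): [(7.2321, 29.7026) (28, 20.1456) (28, 62) (25.8327, 62)]  |A|=469.6136
5. ⊥bis P6·P3 via (23.755,28.01): [(7.8178, 30.7196) (28, 27.2883) (28, 62) (25.8327, 62)]  |A|=384.1761
6. ⊥bis P6·P4 via (16.07,23.98): [(7.8178, 30.7196) (28, 27.2883) (28, 62) (25.8327, 62)]  |A|=384.1761
7. ⊥bis P6·P5 via (19.415,23.63): [(7.8178, 30.7196) (28, 27.2883) (28, 62) (25.8327, 62)]  |A|=384.1761
8. ⊥bis P6·P7 via (26.395,46.425): [(17.0245, 46.7057) (7.8178, 30.7196) (28, 27.2883) (28, 46.3769)]  |A|=281.8666
9. ⊥bis P6·P8 via (22.72,46.055): [(23.1308, 46.5228) (9.0668, 30.5073) (28, 27.2883) (28, 46.3769)]  |A|=220.7222
10. canonical 4-gon: [(23.1308, 46.5228) (9.0668, 30.5073) (28, 27.2883) (28, 46.3769)]
11. shoelace: 220.7222

Area of P6's cell: 220.7222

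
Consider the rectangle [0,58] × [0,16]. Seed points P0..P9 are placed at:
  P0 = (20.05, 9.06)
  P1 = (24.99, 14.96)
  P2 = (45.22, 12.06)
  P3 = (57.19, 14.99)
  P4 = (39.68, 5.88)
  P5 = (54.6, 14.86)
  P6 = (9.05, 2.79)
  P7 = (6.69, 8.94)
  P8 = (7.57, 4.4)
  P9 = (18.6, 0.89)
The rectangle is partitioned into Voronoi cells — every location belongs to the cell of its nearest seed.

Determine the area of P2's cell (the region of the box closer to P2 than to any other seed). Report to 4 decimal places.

1. box [0,58]×[0,16]: [(0, 0) (58, 0) (58, 16) (0, 16)]
2. ⊥bis P2·P0 via (32.635,10.56): [(33.8936, 0) (58, 0) (58, 16) (31.9866, 16)]  |A|=400.958
3. ⊥bis P2·P1 via (35.105,13.51): [(33.5644, 2.7627) (33.8936, 0) (58, 0) (58, 16) (35.4619, 16)]  |A|=377.9559
4. ⊥bis P2·P3 via (51.205,13.525): [(33.5644, 2.7627) (33.8936, 0) (54.5156, 0) (50.5992, 16) (35.4619, 16)]  |A|=290.8744
5. ⊥bis P2·P4 via (42.45,8.97): [(35.3647, 15.3216) (52.4562, 0) (54.5156, 0) (50.5992, 16) (35.4619, 16)]  |A|=144.1158
6. ⊥bis P2·P5 via (49.91,13.46): [(35.3647, 15.3216) (52.4562, 0) (53.9279, 0) (49.1518, 16) (35.4619, 16)]  |A|=127.835
7. ⊥bis P2·P6 via (27.135,7.425): [(35.3647, 15.3216) (52.4562, 0) (53.9279, 0) (49.1518, 16) (35.4619, 16)]  |A|=127.835
8. ⊥bis P2·P7 via (25.955,10.5): [(35.3647, 15.3216) (52.4562, 0) (53.9279, 0) (49.1518, 16) (35.4619, 16)]  |A|=127.835
9. ⊥bis P2·P8 via (26.395,8.23): [(35.3647, 15.3216) (52.4562, 0) (53.9279, 0) (49.1518, 16) (35.4619, 16)]  |A|=127.835
10. ⊥bis P2·P9 via (31.91,6.475): [(35.3647, 15.3216) (52.4562, 0) (53.9279, 0) (49.1518, 16) (35.4619, 16)]  |A|=127.835
11. canonical 5-gon: [(35.3647, 15.3216) (52.4562, 0) (53.9279, 0) (49.1518, 16) (35.4619, 16)]
12. shoelace: 127.835

Area of P2's cell: 127.8350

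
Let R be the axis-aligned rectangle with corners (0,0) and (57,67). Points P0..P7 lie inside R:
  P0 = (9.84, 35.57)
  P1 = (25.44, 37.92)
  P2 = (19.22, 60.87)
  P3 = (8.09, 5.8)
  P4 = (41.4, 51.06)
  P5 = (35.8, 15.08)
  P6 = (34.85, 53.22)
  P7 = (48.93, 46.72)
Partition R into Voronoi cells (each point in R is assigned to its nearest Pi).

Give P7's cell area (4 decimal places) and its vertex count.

1. box [0,57]×[0,67]: [(0, 0) (57, 0) (57, 67) (0, 67)]
2. ⊥bis P7·P0 via (29.385,41.145): [(41.1212, 0) (57, 0) (57, 67) (22.0101, 67)]  |A|=1704.1012
3. ⊥bis P7·P1 via (37.185,42.32): [(53.0392, 0) (57, 0) (57, 67) (27.9392, 67)]  |A|=1106.2226
4. ⊥bis P7·P2 via (34.075,53.795): [(33.4096, 52.3978) (53.0392, 0) (57, 0) (57, 67) (40.3642, 67)]  |A|=1015.5069
5. ⊥bis P7·P3 via (28.51,26.26): [(33.4096, 52.3978) (51.9749, 2.8409) (54.8214, 0) (57, 0) (57, 67) (40.3642, 67)]  |A|=1012.9754
6. ⊥bis P7·P4 via (45.165,48.89): [(38.8369, 37.9106) (51.9749, 2.8409) (54.8214, 0) (57, 0) (57, 67) (55.6029, 67)]  |A|=701.3305
7. ⊥bis P7·P5 via (42.365,30.9): [(38.8369, 37.9106) (41.2973, 31.3431) (57, 24.8268) (57, 67) (55.6029, 67)]  |A|=446.8666
8. ⊥bis P7·P6 via (41.89,49.97): [(38.8369, 37.9106) (41.2973, 31.3431) (57, 24.8268) (57, 67) (55.6029, 67)]  |A|=446.8666
9. canonical 5-gon: [(38.8369, 37.9106) (41.2973, 31.3431) (57, 24.8268) (57, 67) (55.6029, 67)]
10. shoelace: 446.8666

Area of P7's cell: 446.8666 (5 vertices)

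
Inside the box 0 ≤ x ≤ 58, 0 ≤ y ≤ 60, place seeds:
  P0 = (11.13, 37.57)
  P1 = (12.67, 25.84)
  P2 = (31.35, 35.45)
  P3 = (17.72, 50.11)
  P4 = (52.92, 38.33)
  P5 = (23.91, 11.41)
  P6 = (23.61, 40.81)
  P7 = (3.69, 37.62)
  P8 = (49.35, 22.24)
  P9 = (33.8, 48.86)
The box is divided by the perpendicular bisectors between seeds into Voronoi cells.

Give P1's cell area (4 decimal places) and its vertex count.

1. box [0,58]×[0,60]: [(0, 0) (58, 0) (58, 60) (0, 60)]
2. ⊥bis P1·P0 via (11.9,31.705): [(0, 30.1427) (0, 0) (58, 0) (58, 37.7573)]  |A|=1969.1007
3. ⊥bis P1·P2 via (22.01,30.645): [(20.8595, 32.8813) (0, 30.1427) (0, 0) (37.7754, 0)]  |A|=935.4336
4. ⊥bis P1·P3 via (15.195,37.975): [(20.8595, 32.8813) (0, 30.1427) (0, 0) (37.7754, 0)]  |A|=935.4336
5. ⊥bis P1·P4 via (32.795,32.085): [(20.8595, 32.8813) (0, 30.1427) (0, 0) (37.7754, 0)]  |A|=935.4336
6. ⊥bis P1·P5 via (18.29,18.625): [(25.3604, 24.1324) (20.8595, 32.8813) (0, 30.1427) (0, 4.3783)]  |A|=424.1096
7. ⊥bis P1·P6 via (18.14,33.325): [(25.3604, 24.1324) (22.1322, 30.4076) (19.0689, 32.6462) (0, 30.1427) (0, 4.3783)]  |A|=421.7452
8. ⊥bis P1·P7 via (8.18,31.73): [(25.3604, 24.1324) (22.1322, 30.4076) (19.0689, 32.6462) (7.3664, 31.1098) (0, 25.4943) (0, 4.3783)]  |A|=404.6243
9. ⊥bis P1·P8 via (31.01,24.04): [(25.3604, 24.1324) (22.1322, 30.4076) (19.0689, 32.6462) (7.3664, 31.1098) (0, 25.4943) (0, 4.3783)]  |A|=404.6243
10. ⊥bis P1·P9 via (23.235,37.35): [(25.3604, 24.1324) (22.1322, 30.4076) (19.0689, 32.6462) (7.3664, 31.1098) (0, 25.4943) (0, 4.3783)]  |A|=404.6243
11. canonical 6-gon: [(25.3604, 24.1324) (22.1322, 30.4076) (19.0689, 32.6462) (7.3664, 31.1098) (0, 25.4943) (0, 4.3783)]
12. shoelace: 404.6243

Area of P1's cell: 404.6243 (6 vertices)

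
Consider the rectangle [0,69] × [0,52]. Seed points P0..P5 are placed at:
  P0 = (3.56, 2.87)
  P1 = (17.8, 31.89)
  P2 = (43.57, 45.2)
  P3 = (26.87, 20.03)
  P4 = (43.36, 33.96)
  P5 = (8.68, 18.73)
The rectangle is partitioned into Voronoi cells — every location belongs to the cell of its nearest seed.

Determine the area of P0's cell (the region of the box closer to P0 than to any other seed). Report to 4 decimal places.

1. box [0,69]×[0,52]: [(0, 0) (69, 0) (69, 52) (0, 52)]
2. ⊥bis P0·P1 via (10.68,17.38): [(0, 22.6206) (0, 0) (46.0991, 0)]  |A|=521.3951
3. ⊥bis P0·P2 via (23.565,24.035): [(0, 22.6206) (0, 0) (46.0991, 0)]  |A|=521.3951
4. ⊥bis P0·P3 via (15.215,11.45): [(10.9454, 17.2498) (0, 22.6206) (0, 0) (23.6441, 0)]  |A|=327.7236
5. ⊥bis P0·P4 via (23.46,18.415): [(10.9454, 17.2498) (0, 22.6206) (0, 0) (23.6441, 0)]  |A|=327.7236
6. ⊥bis P0·P5 via (6.12,10.8): [(18.6779, 6.746) (0, 12.7757) (0, 0) (23.6441, 0)]  |A|=199.0631
7. canonical 4-gon: [(18.6779, 6.746) (0, 12.7757) (0, 0) (23.6441, 0)]
8. shoelace: 199.0631

Area of P0's cell: 199.0631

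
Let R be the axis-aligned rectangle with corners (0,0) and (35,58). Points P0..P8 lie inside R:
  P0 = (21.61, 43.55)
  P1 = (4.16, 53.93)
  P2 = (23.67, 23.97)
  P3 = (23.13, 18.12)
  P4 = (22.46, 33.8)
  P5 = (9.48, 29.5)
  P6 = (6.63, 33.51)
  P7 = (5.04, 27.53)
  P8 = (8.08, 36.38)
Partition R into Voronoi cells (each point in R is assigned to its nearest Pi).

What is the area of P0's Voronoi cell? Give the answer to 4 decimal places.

1. box [0,35]×[0,58]: [(0, 0) (35, 0) (35, 58) (0, 58)]
2. ⊥bis P0·P1 via (12.885,48.74): [(0, 27.0788) (0, 0) (35, 0) (35, 58) (18.3932, 58)]  |A|=1745.6295
3. ⊥bis P0·P2 via (22.64,33.76): [(2.7281, 31.6651) (35, 35.0604) (35, 58) (18.3932, 58)]  |A|=588.8211
4. ⊥bis P0·P3 via (22.37,30.835): [(2.7281, 31.6651) (35, 35.0604) (35, 58) (18.3932, 58)]  |A|=588.8211
5. ⊥bis P0·P4 via (22.035,38.675): [(6.07, 37.2832) (35, 39.8053) (35, 58) (18.3932, 58)]  |A|=435.2062
6. ⊥bis P0·P5 via (15.545,36.525): [(8.9869, 42.1869) (13.8783, 37.9639) (35, 39.8053) (35, 58) (18.3932, 58)]  |A|=417.0542
7. ⊥bis P0·P6 via (14.12,38.53): [(10.2481, 44.307) (14.4651, 38.0151) (35, 39.8053) (35, 58) (18.3932, 58)]  |A|=407.2521
8. ⊥bis P0·P7 via (13.325,35.54): [(10.2481, 44.307) (14.4651, 38.0151) (35, 39.8053) (35, 58) (18.3932, 58)]  |A|=407.2521
9. ⊥bis P0·P8 via (14.845,39.965): [(11.4623, 46.3483) (15.8159, 38.1328) (35, 39.8053) (35, 58) (18.3932, 58)]  |A|=393.3232
10. canonical 5-gon: [(11.4623, 46.3483) (15.8159, 38.1328) (35, 39.8053) (35, 58) (18.3932, 58)]
11. shoelace: 393.3232

Area of P0's cell: 393.3232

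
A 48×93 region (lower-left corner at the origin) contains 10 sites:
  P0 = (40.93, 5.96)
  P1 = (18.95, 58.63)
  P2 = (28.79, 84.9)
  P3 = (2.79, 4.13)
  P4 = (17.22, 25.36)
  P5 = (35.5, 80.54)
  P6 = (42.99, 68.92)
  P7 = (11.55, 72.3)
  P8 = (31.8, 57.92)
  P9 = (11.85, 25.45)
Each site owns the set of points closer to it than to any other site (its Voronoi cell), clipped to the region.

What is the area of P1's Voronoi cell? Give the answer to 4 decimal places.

1. box [0,48]×[0,93]: [(0, 0) (48, 0) (48, 93) (0, 93)]
2. ⊥bis P1·P0 via (29.94,32.295): [(0, 19.8006) (48, 39.8317) (48, 93) (0, 93)]  |A|=3032.825
3. ⊥bis P1·P2 via (23.87,71.765): [(0, 80.706) (0, 19.8006) (48, 39.8317) (48, 62.7266)]  |A|=2011.2076
4. ⊥bis P1·P3 via (10.87,31.38): [(0, 80.706) (0, 34.6031) (20.7368, 28.4544) (48, 39.8317) (48, 62.7266)]  |A|=1857.7292
5. ⊥bis P1·P4 via (18.085,41.995): [(0, 80.706) (0, 42.9354) (48, 40.4395) (48, 62.7266)]  |A|=1441.3862
6. ⊥bis P1·P5 via (27.225,69.585): [(24.8003, 71.4165) (0, 80.706) (0, 42.9354) (48, 40.4395) (48, 53.8923)]  |A|=1338.9101
7. ⊥bis P1·P6 via (30.97,63.775): [(29.0842, 68.1806) (24.8003, 71.4165) (0, 80.706) (0, 42.9354) (40.7982, 40.8139)]  |A|=1115.3228
8. ⊥bis P1·P7 via (15.25,65.465): [(29.0842, 68.1806) (25.4031, 70.9612) (0, 57.2097) (0, 42.9354) (40.7982, 40.8139)]  |A|=814.0365
9. ⊥bis P1·P8 via (25.375,58.275): [(26.049, 70.4733) (25.4031, 70.9612) (0, 57.2097) (0, 42.9354) (24.4572, 41.6637)]  |A|=549.867
10. ⊥bis P1·P9 via (15.4,42.04): [(26.049, 70.4733) (25.4031, 70.9612) (0, 57.2097) (0, 45.3354) (14.8159, 42.165) (24.4572, 41.6637)]  |A|=532.0882
11. canonical 6-gon: [(26.049, 70.4733) (25.4031, 70.9612) (0, 57.2097) (0, 45.3354) (14.8159, 42.165) (24.4572, 41.6637)]
12. shoelace: 532.0882

Area of P1's cell: 532.0882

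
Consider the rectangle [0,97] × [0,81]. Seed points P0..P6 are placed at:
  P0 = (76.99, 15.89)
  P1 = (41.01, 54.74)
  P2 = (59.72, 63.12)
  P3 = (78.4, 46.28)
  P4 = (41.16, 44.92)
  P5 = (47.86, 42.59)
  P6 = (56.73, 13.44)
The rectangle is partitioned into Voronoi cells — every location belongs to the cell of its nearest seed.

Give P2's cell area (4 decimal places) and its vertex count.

1. box [0,97]×[0,81]: [(0, 0) (97, 0) (97, 81) (0, 81)]
2. ⊥bis P2·P0 via (68.355,39.505): [(0, 14.5105) (97, 49.9793) (97, 81) (0, 81)]  |A|=4729.2474
3. ⊥bis P2·P1 via (50.365,58.93): [(60.3726, 36.5862) (97, 49.9793) (97, 81) (40.4801, 81)]  |A|=1823.2383
4. ⊥bis P2·P3 via (69.06,54.7): [(57.836, 42.2496) (92.7694, 81) (40.4801, 81)]  |A|=1013.1164
5. ⊥bis P2·P4 via (50.44,54.02): [(54.35, 50.0326) (59.8219, 44.4525) (92.7694, 81) (40.4801, 81)]  |A|=1001.5485
6. ⊥bis P2·P5 via (53.79,52.855): [(52.8402, 53.4037) (62.7372, 47.6863) (92.7694, 81) (40.4801, 81)]  |A|=972.2018
7. ⊥bis P2·P6 via (58.225,38.28): [(52.8402, 53.4037) (62.7372, 47.6863) (92.7694, 81) (40.4801, 81)]  |A|=972.2018
8. canonical 4-gon: [(52.8402, 53.4037) (62.7372, 47.6863) (92.7694, 81) (40.4801, 81)]
9. shoelace: 972.2018

Area of P2's cell: 972.2018 (4 vertices)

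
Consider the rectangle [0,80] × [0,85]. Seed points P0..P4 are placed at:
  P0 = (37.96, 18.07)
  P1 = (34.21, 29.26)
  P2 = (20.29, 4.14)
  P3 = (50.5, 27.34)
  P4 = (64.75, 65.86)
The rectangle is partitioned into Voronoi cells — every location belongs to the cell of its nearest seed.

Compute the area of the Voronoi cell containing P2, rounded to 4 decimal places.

1. box [0,80]×[0,85]: [(0, 0) (80, 0) (80, 85) (0, 85)]
2. ⊥bis P2·P0 via (29.125,11.105): [(0, 48.0496) (0, 0) (37.8795, 0)]  |A|=910.0489
3. ⊥bis P2·P1 via (27.25,16.7): [(22.7471, 19.1952) (0, 31.8003) (0, 0) (37.8795, 0)]  |A|=725.2361
4. ⊥bis P2·P3 via (35.395,15.74): [(22.7471, 19.1952) (0, 31.8003) (0, 0) (37.8795, 0)]  |A|=725.2361
5. ⊥bis P2·P4 via (42.52,35): [(22.7471, 19.1952) (0, 31.8003) (0, 0) (37.8795, 0)]  |A|=725.2361
6. canonical 4-gon: [(22.7471, 19.1952) (0, 31.8003) (0, 0) (37.8795, 0)]
7. shoelace: 725.2361

Area of P2's cell: 725.2361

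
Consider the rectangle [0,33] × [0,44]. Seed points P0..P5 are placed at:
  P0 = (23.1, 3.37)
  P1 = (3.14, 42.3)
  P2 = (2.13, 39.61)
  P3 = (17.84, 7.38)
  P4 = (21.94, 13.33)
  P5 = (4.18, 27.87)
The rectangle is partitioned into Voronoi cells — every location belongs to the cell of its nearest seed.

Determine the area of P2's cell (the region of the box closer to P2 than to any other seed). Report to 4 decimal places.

Area of P2's cell: 69.6758

1. box [0,33]×[0,44]: [(0, 0) (33, 0) (33, 44) (0, 44)]
2. ⊥bis P2·P0 via (12.615,21.49): [(0, 14.1904) (33, 33.2856) (33, 44) (0, 44)]  |A|=668.6452
3. ⊥bis P2·P1 via (2.635,40.955): [(0, 41.9443) (0, 14.1904) (29.0889, 31.0225)]  |A|=403.6655
4. ⊥bis P2·P3 via (9.985,23.495): [(27.021, 31.7989) (0, 41.9443) (0, 18.628)]  |A|=315.0158
5. ⊥bis P2·P4 via (12.035,26.47): [(4.6177, 20.8788) (21.7365, 33.7831) (0, 41.9443) (0, 18.628)]  |A|=263.9367
6. ⊥bis P2·P5 via (3.155,33.74): [(15.9163, 35.9683) (0, 41.9443) (0, 33.1891)]  |A|=69.6758
7. canonical 3-gon: [(15.9163, 35.9683) (0, 41.9443) (0, 33.1891)]
8. shoelace: 69.6758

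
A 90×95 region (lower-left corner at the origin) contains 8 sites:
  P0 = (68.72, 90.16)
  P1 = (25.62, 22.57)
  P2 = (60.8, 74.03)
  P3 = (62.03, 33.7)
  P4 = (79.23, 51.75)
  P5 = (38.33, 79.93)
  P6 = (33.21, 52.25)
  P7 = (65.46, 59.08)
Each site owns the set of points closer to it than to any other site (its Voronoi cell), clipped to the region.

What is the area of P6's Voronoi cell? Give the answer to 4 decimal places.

Area of P6's cell: 1407.0208

1. box [0,90]×[0,95]: [(0, 0) (90, 0) (90, 95) (0, 95)]
2. ⊥bis P6·P0 via (50.965,71.205): [(0, 0) (90, 0) (90, 34.6412) (25.5618, 95) (0, 95)]  |A|=6605.2938
3. ⊥bis P6·P1 via (29.415,37.41): [(0, 44.9322) (90, 21.9167) (90, 34.6412) (25.5618, 95) (0, 95)]  |A|=3597.0903
4. ⊥bis P6·P2 via (47.005,63.14): [(0, 44.9322) (76.9034, 25.2659) (21.8542, 95) (0, 95)]  |A|=2687.1834
5. ⊥bis P6·P3 via (47.62,42.975): [(0, 44.9322) (41.9713, 34.199) (54.4935, 53.6539) (21.8542, 95) (0, 95)]  |A|=2291.4519
6. ⊥bis P6·P4 via (56.22,52): [(0, 44.9322) (41.9713, 34.199) (54.4935, 53.6539) (21.8542, 95) (0, 95)]  |A|=2291.4519
7. ⊥bis P6·P5 via (35.77,66.09): [(0, 72.7064) (0, 44.9322) (41.9713, 34.199) (54.4935, 53.6539) (46.1991, 64.1609)]  |A|=1439.499
8. ⊥bis P6·P7 via (49.335,55.665): [(0, 72.7064) (0, 44.9322) (41.9713, 34.199) (50.9326, 48.1215) (48.0258, 61.8469) (46.1991, 64.1609)]  |A|=1407.0208
9. canonical 6-gon: [(0, 72.7064) (0, 44.9322) (41.9713, 34.199) (50.9326, 48.1215) (48.0258, 61.8469) (46.1991, 64.1609)]
10. shoelace: 1407.0208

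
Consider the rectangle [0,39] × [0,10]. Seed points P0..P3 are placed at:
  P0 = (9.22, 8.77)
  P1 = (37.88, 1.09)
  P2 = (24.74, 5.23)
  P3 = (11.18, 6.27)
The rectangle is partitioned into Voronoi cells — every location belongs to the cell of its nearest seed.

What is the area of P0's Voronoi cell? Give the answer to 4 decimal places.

1. box [0,39]×[0,10]: [(0, 0) (39, 0) (39, 10) (0, 10)]
2. ⊥bis P0·P1 via (23.55,4.93): [(0, 0) (22.2289, 0) (24.9086, 10) (0, 10)]  |A|=235.6876
3. ⊥bis P0·P2 via (16.98,7): [(0, 0) (15.3834, 0) (17.6643, 10) (0, 10)]  |A|=165.2381
4. ⊥bis P0·P3 via (10.2,7.52): [(0, 0) (0.6082, 0) (13.3633, 10) (0, 10)]  |A|=69.8571
5. canonical 4-gon: [(0, 0) (0.6082, 0) (13.3633, 10) (0, 10)]
6. shoelace: 69.8571

Area of P0's cell: 69.8571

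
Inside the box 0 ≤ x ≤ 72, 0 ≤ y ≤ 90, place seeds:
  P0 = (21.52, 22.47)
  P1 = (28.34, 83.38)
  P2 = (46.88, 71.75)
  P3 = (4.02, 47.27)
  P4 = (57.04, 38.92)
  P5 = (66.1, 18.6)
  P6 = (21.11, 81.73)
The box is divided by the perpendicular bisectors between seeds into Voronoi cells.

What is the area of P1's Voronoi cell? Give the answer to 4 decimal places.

1. box [0,72]×[0,90]: [(0, 0) (72, 0) (72, 90) (0, 90)]
2. ⊥bis P1·P0 via (24.93,52.925): [(0, 55.7164) (72, 47.6546) (72, 90) (0, 90)]  |A|=2758.6434
3. ⊥bis P1·P2 via (37.61,77.565): [(0, 55.7164) (22.3357, 53.2155) (45.4104, 90) (0, 90)]  |A|=1218.0745
4. ⊥bis P1·P3 via (16.18,65.325): [(0, 76.2222) (25.8476, 58.8139) (45.4104, 90) (0, 90)]  |A|=886.1477
5. ⊥bis P1·P4 via (42.69,61.15): [(0, 76.2222) (25.8476, 58.8139) (45.4104, 90) (0, 90)]  |A|=886.1477
6. ⊥bis P1·P5 via (47.22,50.99): [(0, 76.2222) (25.8476, 58.8139) (45.4104, 90) (0, 90)]  |A|=886.1477
7. ⊥bis P1·P6 via (24.725,82.555): [(28.9972, 63.8349) (45.4104, 90) (23.0259, 90)]  |A|=292.8455
8. canonical 3-gon: [(28.9972, 63.8349) (45.4104, 90) (23.0259, 90)]
9. shoelace: 292.8455

Area of P1's cell: 292.8455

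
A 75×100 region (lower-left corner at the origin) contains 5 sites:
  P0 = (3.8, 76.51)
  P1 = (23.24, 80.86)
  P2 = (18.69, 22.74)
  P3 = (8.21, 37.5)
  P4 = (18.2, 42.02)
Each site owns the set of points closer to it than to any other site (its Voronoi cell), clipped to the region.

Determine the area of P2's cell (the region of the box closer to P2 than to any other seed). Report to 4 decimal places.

1. box [0,75]×[0,100]: [(0, 0) (75, 0) (75, 100) (0, 100)]
2. ⊥bis P2·P0 via (11.245,49.625): [(0, 46.511) (0, 0) (75, 0) (75, 67.28)]  |A|=4267.1655
3. ⊥bis P2·P1 via (20.965,51.8): [(19.5105, 51.9139) (0, 46.511) (0, 0) (75, 0) (75, 47.5698)]  |A|=3720.3091
4. ⊥bis P2·P3 via (13.45,30.12): [(41.6981, 50.1769) (0, 20.5701) (0, 0) (75, 0) (75, 47.5698)]  |A|=3102.5839
5. ⊥bis P2·P4 via (18.445,32.38): [(16.5657, 32.3322) (0, 20.5701) (0, 0) (75, 0) (75, 33.8173)]  |A|=2370.8846
6. canonical 5-gon: [(16.5657, 32.3322) (0, 20.5701) (0, 0) (75, 0) (75, 33.8173)]
7. shoelace: 2370.8846

Area of P2's cell: 2370.8846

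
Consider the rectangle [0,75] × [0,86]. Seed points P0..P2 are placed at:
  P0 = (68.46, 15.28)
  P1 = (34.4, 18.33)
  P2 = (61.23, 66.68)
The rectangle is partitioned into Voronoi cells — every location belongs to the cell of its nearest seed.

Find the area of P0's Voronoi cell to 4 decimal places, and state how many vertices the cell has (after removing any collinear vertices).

1. box [0,75]×[0,86]: [(0, 0) (75, 0) (75, 86) (0, 86)]
2. ⊥bis P0·P1 via (51.43,16.805): [(49.9251, 0) (75, 0) (75, 86) (57.6263, 86)]  |A|=1825.2893
3. ⊥bis P0·P2 via (64.845,40.98): [(53.4513, 39.3773) (49.9251, 0) (75, 0) (75, 42.4084)]  |A|=950.6136
4. canonical 4-gon: [(53.4513, 39.3773) (49.9251, 0) (75, 0) (75, 42.4084)]
5. shoelace: 950.6136

Area of P0's cell: 950.6136 (4 vertices)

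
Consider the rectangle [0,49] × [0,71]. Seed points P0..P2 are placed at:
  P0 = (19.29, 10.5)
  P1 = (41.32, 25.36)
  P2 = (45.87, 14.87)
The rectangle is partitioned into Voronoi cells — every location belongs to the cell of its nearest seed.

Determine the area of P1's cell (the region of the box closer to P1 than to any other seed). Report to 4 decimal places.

Area of P1's cell: 1907.4472

1. box [0,49]×[0,71]: [(0, 0) (49, 0) (49, 71) (0, 71)]
2. ⊥bis P1·P0 via (30.305,17.93): [(0, 62.8573) (42.3994, 0) (49, 0) (49, 71) (0, 71)]  |A|=2146.4446
3. ⊥bis P1·P2 via (43.595,20.115): [(0, 62.8573) (32.173, 15.1607) (49, 22.4594) (49, 71) (0, 71)]  |A|=1907.4472
4. canonical 5-gon: [(0, 62.8573) (32.173, 15.1607) (49, 22.4594) (49, 71) (0, 71)]
5. shoelace: 1907.4472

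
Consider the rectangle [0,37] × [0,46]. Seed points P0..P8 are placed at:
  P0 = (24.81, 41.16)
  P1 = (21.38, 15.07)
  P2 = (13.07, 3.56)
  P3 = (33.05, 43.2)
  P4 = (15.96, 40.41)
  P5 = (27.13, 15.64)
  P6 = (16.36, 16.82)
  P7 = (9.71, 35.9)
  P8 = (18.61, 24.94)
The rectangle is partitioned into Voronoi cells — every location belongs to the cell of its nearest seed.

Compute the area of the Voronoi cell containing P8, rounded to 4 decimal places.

1. box [0,37]×[0,46]: [(0, 0) (37, 0) (37, 46) (0, 46)]
2. ⊥bis P8·P0 via (21.71,33.05): [(0, 41.3485) (0, 0) (37, 0) (37, 27.2055)]  |A|=1268.2491
3. ⊥bis P8·P1 via (19.995,20.005): [(0, 41.3485) (0, 14.3934) (37, 24.7774) (37, 27.2055)]  |A|=543.5882
4. ⊥bis P8·P2 via (15.84,14.25): [(0, 41.3485) (0, 18.3545) (7.3384, 16.4529) (37, 24.7774) (37, 27.2055)]  |A|=529.0544
5. ⊥bis P8·P3 via (25.83,34.07): [(32.1813, 29.0474) (0, 41.3485) (0, 18.3545) (7.3384, 16.4529) (37, 24.7774) (37, 25.2368)]  |A|=524.311
6. ⊥bis P8·P4 via (17.285,32.675): [(32.1813, 29.0474) (21.0181, 33.3145) (0, 29.7141) (0, 18.3545) (7.3384, 16.4529) (37, 24.7774) (37, 25.2368)]  |A|=402.0443
7. ⊥bis P8·P5 via (22.87,20.29): [(32.3143, 28.9422) (32.1813, 29.0474) (21.0181, 33.3145) (0, 29.7141) (0, 18.3545) (7.3384, 16.4529) (23.6912, 21.0423)]  |A|=364.5033
8. ⊥bis P8·P6 via (17.485,20.88): [(32.3143, 28.9422) (32.1813, 29.0474) (21.0181, 33.3145) (0, 29.7141) (0, 25.725) (20.3168, 20.0953) (23.6912, 21.0423)]  |A|=263.9266
9. ⊥bis P8·P7 via (14.16,30.42): [(32.3143, 28.9422) (32.1813, 29.0474) (21.0181, 33.3145) (16.8439, 32.5994) (6.2467, 23.9941) (20.3168, 20.0953) (23.6912, 21.0423)]  |A|=194.2814
10. canonical 7-gon: [(32.3143, 28.9422) (32.1813, 29.0474) (21.0181, 33.3145) (16.8439, 32.5994) (6.2467, 23.9941) (20.3168, 20.0953) (23.6912, 21.0423)]
11. shoelace: 194.2814

Area of P8's cell: 194.2814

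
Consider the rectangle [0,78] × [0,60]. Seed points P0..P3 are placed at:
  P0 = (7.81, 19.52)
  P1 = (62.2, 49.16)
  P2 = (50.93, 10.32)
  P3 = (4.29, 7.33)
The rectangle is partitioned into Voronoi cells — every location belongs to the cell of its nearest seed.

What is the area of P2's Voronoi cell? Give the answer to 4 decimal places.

1. box [0,78]×[0,60]: [(0, 0) (78, 0) (78, 60) (0, 60)]
2. ⊥bis P2·P0 via (29.37,14.92): [(26.1867, 0) (78, 0) (78, 60) (38.9882, 60)]  |A|=2724.7536
3. ⊥bis P2·P1 via (56.565,29.74): [(33.9331, 36.307) (26.1867, 0) (78, 0) (78, 23.5203)]  |A|=1458.8263
4. ⊥bis P2·P3 via (27.61,8.825): [(33.9331, 36.307) (27.7162, 7.1686) (28.1758, 0) (78, 0) (78, 23.5203)]  |A|=1451.6969
5. canonical 5-gon: [(33.9331, 36.307) (27.7162, 7.1686) (28.1758, 0) (78, 0) (78, 23.5203)]
6. shoelace: 1451.6969

Area of P2's cell: 1451.6969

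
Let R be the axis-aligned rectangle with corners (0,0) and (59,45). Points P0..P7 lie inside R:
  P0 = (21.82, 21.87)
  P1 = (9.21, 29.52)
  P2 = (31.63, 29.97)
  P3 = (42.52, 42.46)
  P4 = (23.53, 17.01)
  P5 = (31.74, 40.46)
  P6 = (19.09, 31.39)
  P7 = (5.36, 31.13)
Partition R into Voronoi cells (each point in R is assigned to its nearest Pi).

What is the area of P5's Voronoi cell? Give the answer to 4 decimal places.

1. box [0,59]×[0,45]: [(0, 0) (59, 0) (59, 45) (0, 45)]
2. ⊥bis P5·P0 via (26.78,31.165): [(59, 13.9718) (59, 45) (0.8533, 45)]  |A|=902.0947
3. ⊥bis P5·P1 via (20.475,34.99): [(20.7768, 34.3684) (59, 13.9718) (59, 45) (15.6144, 45)]  |A|=823.6278
4. ⊥bis P5·P2 via (31.685,35.215): [(20.3078, 35.3343) (59, 34.9286) (59, 45) (15.6144, 45)]  |A|=404.5189
5. ⊥bis P5·P3 via (37.13,41.46): [(20.3078, 35.3343) (38.3015, 35.1456) (36.4732, 45) (15.6144, 45)]  |A|=189.2934
6. ⊥bis P5·P4 via (27.635,28.735): [(20.3078, 35.3343) (38.3015, 35.1456) (36.4732, 45) (15.6144, 45)]  |A|=189.2934
7. ⊥bis P5·P6 via (25.415,35.925): [(25.8804, 35.2759) (38.3015, 35.1456) (36.4732, 45) (18.9083, 45)]  |A|=146.484
8. ⊥bis P5·P7 via (18.55,35.795): [(25.8804, 35.2759) (38.3015, 35.1456) (36.4732, 45) (18.9083, 45)]  |A|=146.484
9. canonical 4-gon: [(25.8804, 35.2759) (38.3015, 35.1456) (36.4732, 45) (18.9083, 45)]
10. shoelace: 146.484

Area of P5's cell: 146.4840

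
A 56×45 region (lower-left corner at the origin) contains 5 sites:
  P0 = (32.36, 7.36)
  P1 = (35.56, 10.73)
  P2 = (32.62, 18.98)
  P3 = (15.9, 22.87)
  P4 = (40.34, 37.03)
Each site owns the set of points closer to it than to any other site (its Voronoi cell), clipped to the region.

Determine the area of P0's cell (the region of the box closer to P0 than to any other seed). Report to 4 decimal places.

Area of P0's cell: 270.4804

1. box [0,56]×[0,45]: [(0, 0) (56, 0) (56, 45) (0, 45)]
2. ⊥bis P0·P1 via (33.96,9.045): [(0, 41.2919) (0, 0) (43.4855, 0)]  |A|=897.7994
3. ⊥bis P0·P2 via (32.49,13.17): [(29.5465, 13.2359) (0, 13.897) (0, 0) (43.4855, 0)]  |A|=493.0875
4. ⊥bis P0·P3 via (24.13,15.115): [(29.5465, 13.2359) (22.5077, 13.3934) (9.8874, 0) (43.4855, 0)]  |A|=270.4804
5. ⊥bis P0·P4 via (36.35,22.195): [(29.5465, 13.2359) (22.5077, 13.3934) (9.8874, 0) (43.4855, 0)]  |A|=270.4804
6. canonical 4-gon: [(29.5465, 13.2359) (22.5077, 13.3934) (9.8874, 0) (43.4855, 0)]
7. shoelace: 270.4804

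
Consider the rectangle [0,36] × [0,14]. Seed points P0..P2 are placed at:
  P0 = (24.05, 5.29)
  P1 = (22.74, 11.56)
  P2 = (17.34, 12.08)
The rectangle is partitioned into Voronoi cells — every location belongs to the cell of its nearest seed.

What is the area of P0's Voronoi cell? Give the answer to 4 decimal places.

Area of P0's cell: 182.5097

1. box [0,36]×[0,14]: [(0, 0) (36, 0) (36, 14) (0, 14)]
2. ⊥bis P0·P1 via (23.395,8.425): [(0, 3.537) (0, 0) (36, 0) (36, 11.0586)]  |A|=262.7213
3. ⊥bis P0·P2 via (20.695,8.685): [(19.6375, 7.6399) (11.9065, 0) (36, 0) (36, 11.0586)]  |A|=182.5097
4. canonical 4-gon: [(19.6375, 7.6399) (11.9065, 0) (36, 0) (36, 11.0586)]
5. shoelace: 182.5097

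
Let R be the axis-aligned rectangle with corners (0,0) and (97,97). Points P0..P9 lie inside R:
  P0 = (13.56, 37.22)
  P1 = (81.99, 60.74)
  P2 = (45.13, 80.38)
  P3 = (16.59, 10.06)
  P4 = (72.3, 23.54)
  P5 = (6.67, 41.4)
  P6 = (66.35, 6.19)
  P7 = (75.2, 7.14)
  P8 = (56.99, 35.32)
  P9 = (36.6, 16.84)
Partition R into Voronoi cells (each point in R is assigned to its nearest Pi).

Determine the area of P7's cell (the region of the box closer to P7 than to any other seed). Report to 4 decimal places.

Area of P7's cell: 450.4161

1. box [0,97]×[0,97]: [(0, 0) (97, 0) (97, 97) (0, 97)]
2. ⊥bis P7·P0 via (44.38,22.18): [(33.5563, 0) (97, 0) (97, 97) (80.8918, 97)]  |A|=3858.2697
3. ⊥bis P7·P1 via (78.595,33.94): [(51.7767, 37.3373) (33.5563, 0) (97, 0) (97, 31.6085)]  |A|=1899.1291
4. ⊥bis P7·P2 via (60.165,43.76): [(51.7767, 37.3373) (33.5563, 0) (97, 0) (97, 31.6085)]  |A|=1899.1291
5. ⊥bis P7·P3 via (45.895,8.6): [(51.7767, 37.3373) (46.8208, 27.1816) (45.4665, 0) (97, 0) (97, 31.6085)]  |A|=1737.2591
6. ⊥bis P7·P4 via (73.75,15.34): [(45.9862, 10.4305) (45.4665, 0) (97, 0) (97, 19.4513)]  |A|=764.903
7. ⊥bis P7·P5 via (40.935,24.27): [(45.9862, 10.4305) (45.4665, 0) (97, 0) (97, 19.4513)]  |A|=764.903
8. ⊥bis P7·P6 via (70.775,6.665): [(69.9166, 14.6621) (71.4905, 0) (97, 0) (97, 19.4513)]  |A|=450.4161
9. ⊥bis P7·P8 via (66.095,21.23): [(69.9166, 14.6621) (71.4905, 0) (97, 0) (97, 19.4513)]  |A|=450.4161
10. ⊥bis P7·P9 via (55.9,11.99): [(69.9166, 14.6621) (71.4905, 0) (97, 0) (97, 19.4513)]  |A|=450.4161
11. canonical 4-gon: [(69.9166, 14.6621) (71.4905, 0) (97, 0) (97, 19.4513)]
12. shoelace: 450.4161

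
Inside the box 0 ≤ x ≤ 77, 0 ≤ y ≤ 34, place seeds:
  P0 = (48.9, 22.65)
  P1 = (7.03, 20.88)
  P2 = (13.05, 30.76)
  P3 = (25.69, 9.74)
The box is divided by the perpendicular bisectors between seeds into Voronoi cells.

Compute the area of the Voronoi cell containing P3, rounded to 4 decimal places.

1. box [0,77]×[0,34]: [(0, 0) (77, 0) (77, 34) (0, 34)]
2. ⊥bis P3·P0 via (37.295,16.195): [(0, 0) (46.3031, 0) (27.3914, 34) (0, 34)]  |A|=1252.8061
3. ⊥bis P3·P1 via (16.36,15.31): [(7.2199, 0) (46.3031, 0) (27.4524, 33.8903)]  |A|=662.2695
4. ⊥bis P3·P2 via (19.37,20.25): [(19.2751, 20.1929) (7.2199, 0) (46.3031, 0) (31.1121, 27.3109)]  |A|=610.3048
5. canonical 4-gon: [(19.2751, 20.1929) (7.2199, 0) (46.3031, 0) (31.1121, 27.3109)]
6. shoelace: 610.3048

Area of P3's cell: 610.3048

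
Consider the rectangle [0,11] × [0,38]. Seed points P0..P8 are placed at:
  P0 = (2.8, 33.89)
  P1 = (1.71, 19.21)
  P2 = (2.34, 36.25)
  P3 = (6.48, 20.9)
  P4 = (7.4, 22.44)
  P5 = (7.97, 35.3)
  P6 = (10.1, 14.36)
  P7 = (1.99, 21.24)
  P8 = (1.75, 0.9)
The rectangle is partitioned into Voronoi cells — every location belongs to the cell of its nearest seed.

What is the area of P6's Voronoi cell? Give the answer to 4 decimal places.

Area of P6's cell: 77.0836

1. box [0,11]×[0,38]: [(0, 0) (11, 0) (11, 38) (0, 38)]
2. ⊥bis P6·P0 via (6.45,24.125): [(0, 21.7141) (0, 0) (11, 0) (11, 25.8257)]  |A|=261.469
3. ⊥bis P6·P1 via (5.905,16.785): [(0, 6.57) (0, 0) (11, 0) (11, 25.5988)]  |A|=176.9283
4. ⊥bis P6·P2 via (6.22,25.305): [(0, 6.57) (0, 0) (11, 0) (11, 25.5988)]  |A|=176.9283
5. ⊥bis P6·P3 via (8.29,17.63): [(5.5011, 16.0863) (0, 6.57) (0, 0) (11, 0) (11, 19.13)]  |A|=159.1427
6. ⊥bis P6·P4 via (8.75,18.4): [(5.5011, 16.0863) (0, 6.57) (0, 0) (11, 0) (11, 19.13)]  |A|=159.1427
7. ⊥bis P6·P5 via (9.035,24.83): [(5.5011, 16.0863) (0, 6.57) (0, 0) (11, 0) (11, 19.13)]  |A|=159.1427
8. ⊥bis P6·P7 via (6.045,17.8): [(5.5011, 16.0863) (0, 6.57) (0, 0) (11, 0) (11, 19.13)]  |A|=159.1427
9. ⊥bis P6·P8 via (5.925,7.63): [(5.5011, 16.0863) (2.015, 10.0556) (11, 4.4817) (11, 19.13)]  |A|=77.0836
10. canonical 4-gon: [(5.5011, 16.0863) (2.015, 10.0556) (11, 4.4817) (11, 19.13)]
11. shoelace: 77.0836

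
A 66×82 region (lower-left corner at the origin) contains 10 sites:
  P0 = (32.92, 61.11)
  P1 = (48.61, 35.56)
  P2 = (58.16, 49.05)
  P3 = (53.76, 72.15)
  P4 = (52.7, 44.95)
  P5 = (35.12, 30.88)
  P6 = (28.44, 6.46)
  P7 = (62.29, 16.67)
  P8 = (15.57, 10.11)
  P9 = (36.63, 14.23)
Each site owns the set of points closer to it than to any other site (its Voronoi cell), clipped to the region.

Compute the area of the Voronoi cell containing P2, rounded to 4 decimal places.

1. box [0,66]×[0,82]: [(0, 0) (66, 0) (66, 82) (0, 82)]
2. ⊥bis P2·P0 via (45.54,55.08): [(19.2221, 0) (66, 0) (66, 82) (58.4027, 82)]  |A|=2229.3838
3. ⊥bis P2·P1 via (53.385,42.305): [(42.9617, 49.684) (66, 33.3744) (66, 82) (58.4027, 82)]  |A|=682.8817
4. ⊥bis P2·P3 via (55.96,60.6): [(47.3983, 58.9692) (42.9617, 49.684) (66, 33.3744) (66, 62.5124)]  |A|=414.1447
5. ⊥bis P2·P4 via (55.43,47): [(47.3983, 58.9692) (47.0265, 58.191) (65.2776, 33.8858) (66, 33.3744) (66, 62.5124)]  |A|=287.1154
6. ⊥bis P2·P5 via (46.64,39.965): [(47.3983, 58.9692) (47.0265, 58.191) (65.2776, 33.8858) (66, 33.3744) (66, 62.5124)]  |A|=287.1154
7. ⊥bis P2·P6 via (43.3,27.755): [(47.3983, 58.9692) (47.0265, 58.191) (65.2776, 33.8858) (66, 33.3744) (66, 62.5124)]  |A|=287.1154
8. ⊥bis P2·P7 via (60.225,32.86): [(47.3983, 58.9692) (47.0265, 58.191) (65.2776, 33.8858) (65.7341, 33.5627) (66, 33.5966) (66, 62.5124)]  |A|=287.0859
9. ⊥bis P2·P8 via (36.865,29.58): [(47.3983, 58.9692) (47.0265, 58.191) (65.2776, 33.8858) (65.7341, 33.5627) (66, 33.5966) (66, 62.5124)]  |A|=287.0859
10. ⊥bis P2·P9 via (47.395,31.64): [(47.3983, 58.9692) (47.0265, 58.191) (65.2776, 33.8858) (65.7341, 33.5627) (66, 33.5966) (66, 62.5124)]  |A|=287.0859
11. canonical 6-gon: [(47.3983, 58.9692) (47.0265, 58.191) (65.2776, 33.8858) (65.7341, 33.5627) (66, 33.5966) (66, 62.5124)]
12. shoelace: 287.0859

Area of P2's cell: 287.0859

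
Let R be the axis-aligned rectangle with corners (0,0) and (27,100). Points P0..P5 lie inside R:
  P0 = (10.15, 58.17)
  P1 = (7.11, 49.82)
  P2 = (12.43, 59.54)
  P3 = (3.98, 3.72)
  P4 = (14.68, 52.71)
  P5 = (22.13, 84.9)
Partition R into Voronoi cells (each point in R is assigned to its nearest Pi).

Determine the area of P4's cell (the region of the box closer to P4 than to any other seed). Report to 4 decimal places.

1. box [0,27]×[0,100]: [(0, 0) (27, 0) (27, 100) (0, 100)]
2. ⊥bis P4·P0 via (12.415,55.44): [(0, 45.1396) (0, 0) (27, 0) (27, 67.5407)]  |A|=1521.1852
3. ⊥bis P4·P1 via (10.895,51.265): [(10.0502, 53.478) (27, 9.0799) (27, 67.5407)]  |A|=495.4508
4. ⊥bis P4·P2 via (13.555,56.125): [(13.0336, 55.9532) (10.0502, 53.478) (27, 9.0799) (27, 60.5542)]  |A|=446.6622
5. ⊥bis P4·P3 via (9.33,28.215): [(13.0336, 55.9532) (10.0502, 53.478) (20.6377, 25.7453) (27, 24.3557) (27, 60.5542)]  |A|=398.0676
6. ⊥bis P4·P5 via (18.405,68.805): [(13.0336, 55.9532) (10.0502, 53.478) (20.6377, 25.7453) (27, 24.3557) (27, 60.5542)]  |A|=398.0676
7. canonical 5-gon: [(13.0336, 55.9532) (10.0502, 53.478) (20.6377, 25.7453) (27, 24.3557) (27, 60.5542)]
8. shoelace: 398.0676

Area of P4's cell: 398.0676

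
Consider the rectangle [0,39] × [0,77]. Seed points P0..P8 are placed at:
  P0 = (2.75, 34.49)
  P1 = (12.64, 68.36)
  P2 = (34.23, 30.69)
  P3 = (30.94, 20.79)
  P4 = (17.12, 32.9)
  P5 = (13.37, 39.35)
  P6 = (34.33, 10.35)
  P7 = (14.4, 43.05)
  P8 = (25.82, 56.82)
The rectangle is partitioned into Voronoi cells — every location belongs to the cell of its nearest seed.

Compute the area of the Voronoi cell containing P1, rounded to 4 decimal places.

1. box [0,39]×[0,77]: [(0, 0) (39, 0) (39, 77) (0, 77)]
2. ⊥bis P1·P0 via (7.695,51.425): [(0, 53.6719) (39, 42.284) (39, 77) (0, 77)]  |A|=1131.8598
3. ⊥bis P1·P2 via (23.435,49.525): [(0, 53.6719) (20.3186, 47.7389) (39, 58.4458) (39, 77) (0, 77)]  |A|=980.897
4. ⊥bis P1·P3 via (21.79,44.575): [(0, 53.6719) (20.3186, 47.7389) (39, 58.4458) (39, 77) (0, 77)]  |A|=980.897
5. ⊥bis P1·P4 via (14.88,50.63): [(0, 53.6719) (11.7653, 50.2365) (28.3272, 52.3289) (39, 58.4458) (39, 77) (0, 77)]  |A|=951.2659
6. ⊥bis P1·P5 via (13.005,53.855): [(0, 53.6719) (0.4546, 53.5392) (31.8158, 54.3284) (39, 58.4458) (39, 77) (0, 77)]  |A|=882.1071
7. ⊥bis P1·P6 via (23.485,39.355): [(0, 53.6719) (0.4546, 53.5392) (31.8158, 54.3284) (39, 58.4458) (39, 77) (0, 77)]  |A|=882.1071
8. ⊥bis P1·P7 via (13.52,55.705): [(0, 54.7648) (37.0758, 57.343) (39, 58.4458) (39, 77) (0, 77)]  |A|=813.3551
9. ⊥bis P1·P8 via (19.23,62.59): [(0, 54.7648) (13.1811, 55.6814) (31.8469, 77) (0, 77)]  |A|=486.0072
10. canonical 4-gon: [(0, 54.7648) (13.1811, 55.6814) (31.8469, 77) (0, 77)]
11. shoelace: 486.0072

Area of P1's cell: 486.0072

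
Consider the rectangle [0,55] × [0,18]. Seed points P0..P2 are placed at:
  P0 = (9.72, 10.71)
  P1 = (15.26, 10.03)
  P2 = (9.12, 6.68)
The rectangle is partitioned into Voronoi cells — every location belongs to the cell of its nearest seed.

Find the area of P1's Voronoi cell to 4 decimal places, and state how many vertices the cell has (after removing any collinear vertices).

Area of P1's cell: 745.3176 (5 vertices)

1. box [0,55]×[0,18]: [(0, 0) (55, 0) (55, 18) (0, 18)]
2. ⊥bis P1·P0 via (12.49,10.37): [(11.2171, 0) (55, 0) (55, 18) (13.4265, 18)]  |A|=768.2069
3. ⊥bis P1·P2 via (12.19,8.355): [(12.233, 8.2762) (16.7485, 0) (55, 0) (55, 18) (13.4265, 18)]  |A|=745.3176
4. canonical 5-gon: [(12.233, 8.2762) (16.7485, 0) (55, 0) (55, 18) (13.4265, 18)]
5. shoelace: 745.3176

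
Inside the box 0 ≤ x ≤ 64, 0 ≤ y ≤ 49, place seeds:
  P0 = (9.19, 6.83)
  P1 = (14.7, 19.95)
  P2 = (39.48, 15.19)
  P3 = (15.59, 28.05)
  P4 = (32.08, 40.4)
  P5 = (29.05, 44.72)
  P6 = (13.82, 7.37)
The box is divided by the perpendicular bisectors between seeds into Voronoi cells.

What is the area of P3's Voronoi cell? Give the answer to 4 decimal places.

1. box [0,64]×[0,49]: [(0, 0) (64, 0) (64, 49) (0, 49)]
2. ⊥bis P3·P0 via (12.39,17.44): [(0, 21.1769) (64, 1.8743) (64, 49) (0, 49)]  |A|=2398.3629
3. ⊥bis P3·P1 via (15.145,24): [(0, 25.6641) (64, 18.632) (64, 49) (0, 49)]  |A|=1718.526
4. ⊥bis P3·P2 via (27.535,21.62): [(0, 25.6641) (28.0527, 22.5817) (42.2737, 49) (0, 49)]  |A|=885.7161
5. ⊥bis P3·P4 via (23.835,34.225): [(0, 25.6641) (28.0527, 22.5817) (29.9355, 26.0794) (12.7694, 49) (0, 49)]  |A|=547.5894
6. ⊥bis P3·P5 via (22.32,36.385): [(0, 25.6641) (28.0527, 22.5817) (29.9355, 26.0794) (22.0602, 36.5948) (6.6965, 49) (0, 49)]  |A|=509.9215
7. ⊥bis P3·P6 via (14.705,17.71): [(0, 25.6641) (28.0527, 22.5817) (29.9355, 26.0794) (22.0602, 36.5948) (6.6965, 49) (0, 49)]  |A|=509.9215
8. canonical 6-gon: [(0, 25.6641) (28.0527, 22.5817) (29.9355, 26.0794) (22.0602, 36.5948) (6.6965, 49) (0, 49)]
9. shoelace: 509.9215

Area of P3's cell: 509.9215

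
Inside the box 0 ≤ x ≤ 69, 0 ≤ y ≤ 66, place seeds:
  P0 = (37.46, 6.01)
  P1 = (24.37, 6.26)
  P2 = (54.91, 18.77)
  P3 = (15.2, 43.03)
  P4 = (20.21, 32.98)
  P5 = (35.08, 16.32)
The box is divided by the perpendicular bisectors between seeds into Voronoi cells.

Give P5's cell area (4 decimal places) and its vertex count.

1. box [0,69]×[0,66]: [(0, 0) (69, 0) (69, 66) (0, 66)]
2. ⊥bis P5·P0 via (36.27,11.165): [(0, 2.7923) (69, 18.7205) (69, 66) (0, 66)]  |A|=3811.808
3. ⊥bis P5·P1 via (29.725,11.29): [(0, 42.9356) (30.9878, 9.9456) (69, 18.7205) (69, 66) (0, 66)]  |A|=3189.832
4. ⊥bis P5·P2 via (44.995,17.545): [(0, 42.9356) (30.9878, 9.9456) (45.5194, 13.3002) (39.0084, 66) (0, 66)]  |A|=1844.4813
5. ⊥bis P5·P3 via (25.14,29.675): [(17.6748, 24.1188) (30.9878, 9.9456) (45.5194, 13.3002) (41.9505, 42.1869)]  |A|=508.1731
6. ⊥bis P5·P4 via (27.645,24.65): [(21.9502, 19.5671) (30.9878, 9.9456) (45.5194, 13.3002) (42.4811, 37.8921)]  |A|=365.3517
7. canonical 4-gon: [(21.9502, 19.5671) (30.9878, 9.9456) (45.5194, 13.3002) (42.4811, 37.8921)]
8. shoelace: 365.3517

Area of P5's cell: 365.3517 (4 vertices)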